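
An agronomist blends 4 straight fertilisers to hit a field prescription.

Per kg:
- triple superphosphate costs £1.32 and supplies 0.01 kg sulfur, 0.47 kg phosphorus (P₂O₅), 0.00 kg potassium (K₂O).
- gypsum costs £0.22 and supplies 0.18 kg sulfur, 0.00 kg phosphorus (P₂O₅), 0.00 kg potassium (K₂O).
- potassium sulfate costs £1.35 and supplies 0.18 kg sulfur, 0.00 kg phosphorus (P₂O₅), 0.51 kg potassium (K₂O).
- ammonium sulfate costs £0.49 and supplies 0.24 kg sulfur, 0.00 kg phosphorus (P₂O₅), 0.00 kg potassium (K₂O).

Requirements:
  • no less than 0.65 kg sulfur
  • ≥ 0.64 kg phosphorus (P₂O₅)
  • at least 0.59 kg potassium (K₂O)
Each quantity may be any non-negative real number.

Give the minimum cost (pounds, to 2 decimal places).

£3.88

Let x1 = kg of triple superphosphate, x2 = kg of gypsum, x3 = kg of potassium sulfate, x4 = kg of ammonium sulfate.
Minimise 1.32x1 + 0.22x2 + 1.35x3 + 0.49x4 with:
  0.01x1 + 0.18x2 + 0.18x3 + 0.24x4 ≥ 0.65   (sulfur)
  0.47x1 ≥ 0.64   (phosphorus (P₂O₅))
  0.51x3 ≥ 0.59   (potassium (K₂O))
  x1, x2, x3, x4 ≥ 0.
The optimal basis is {triple superphosphate, gypsum, potassium sulfate}; ammonium sulfate drops out. There the sulfur, phosphorus (P₂O₅), potassium (K₂O) constraints are tight.
That vertex is x1 = 1.362, x2 = 2.379, x3 = 1.157.
Objective = 1.32·1.362 + 0.22·2.379 + 1.35·1.157 = 3.8832.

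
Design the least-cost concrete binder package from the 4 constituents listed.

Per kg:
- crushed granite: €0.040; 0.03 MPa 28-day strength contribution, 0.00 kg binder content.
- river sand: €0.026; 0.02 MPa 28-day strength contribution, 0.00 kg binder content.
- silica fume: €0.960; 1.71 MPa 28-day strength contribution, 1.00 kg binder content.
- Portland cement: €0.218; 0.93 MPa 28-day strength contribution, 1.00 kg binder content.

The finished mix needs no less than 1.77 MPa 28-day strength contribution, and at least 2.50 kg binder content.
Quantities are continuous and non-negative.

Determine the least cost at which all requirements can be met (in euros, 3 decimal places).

€0.545

This is a linear program. Let x1 = kg of crushed granite, x2 = kg of river sand, x3 = kg of silica fume, x4 = kg of Portland cement.
min 0.04x1 + 0.026x2 + 0.96x3 + 0.218x4 s.t.:
  0.03x1 + 0.02x2 + 1.71x3 + 0.93x4 ≥ 1.77   (28-day strength contribution)
  1x3 + 1x4 ≥ 2.5   (binder content)
  x1, x2, x3, x4 ≥ 0.
The optimal basis is {Portland cement}; crushed granite, river sand, silica fume drop out. There the binder content constraint is tight.
Optimal quantities: Portland cement = 2.5 kg.
Total cost: 0.218·2.5 = 0.54500.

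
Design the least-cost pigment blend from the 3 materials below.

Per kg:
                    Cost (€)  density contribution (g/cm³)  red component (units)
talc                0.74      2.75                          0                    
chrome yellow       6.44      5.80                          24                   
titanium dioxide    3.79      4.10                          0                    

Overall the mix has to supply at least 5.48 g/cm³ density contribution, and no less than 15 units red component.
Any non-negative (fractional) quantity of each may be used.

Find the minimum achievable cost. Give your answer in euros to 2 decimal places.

€4.52

Treat it as an LP. Let x1 = kg of talc, x2 = kg of chrome yellow, x3 = kg of titanium dioxide.
Minimize 0.74x1 + 6.44x2 + 3.79x3 with:
  2.75x1 + 5.8x2 + 4.1x3 ≥ 5.48   (density contribution)
  24x2 ≥ 15   (red component)
  x1, x2, x3 ≥ 0.
At the optimum only talc, chrome yellow are positive (titanium dioxide = 0). Binding constraints: density contribution and red component.
Solving gives x1 = 0.6745, x2 = 0.625.
Cost = 0.74·0.6745 + 6.44·0.625 = 4.5241.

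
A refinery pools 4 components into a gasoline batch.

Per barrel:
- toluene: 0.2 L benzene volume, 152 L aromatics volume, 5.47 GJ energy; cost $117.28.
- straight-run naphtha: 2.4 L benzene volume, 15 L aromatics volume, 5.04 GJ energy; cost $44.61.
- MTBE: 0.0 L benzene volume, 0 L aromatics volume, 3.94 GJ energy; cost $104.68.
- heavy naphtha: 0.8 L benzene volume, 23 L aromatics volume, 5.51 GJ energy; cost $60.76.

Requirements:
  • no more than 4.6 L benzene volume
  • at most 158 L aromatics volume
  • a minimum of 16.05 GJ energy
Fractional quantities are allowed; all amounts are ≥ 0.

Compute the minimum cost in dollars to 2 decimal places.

This is a linear program. Let x1 = barrels of toluene, x2 = barrels of straight-run naphtha, x3 = barrels of MTBE, x4 = barrels of heavy naphtha.
Minimize 117.28x1 + 44.61x2 + 104.68x3 + 60.76x4 s.t.:
  0.2x1 + 2.4x2 + 0.8x4 ≤ 4.6   (benzene volume)
  152x1 + 15x2 + 23x4 ≤ 158   (aromatics volume)
  5.47x1 + 5.04x2 + 3.94x3 + 5.51x4 ≥ 16.05   (energy)
  x1, x2, x3, x4 ≥ 0.
The cheapest feasible vertex uses only straight-run naphtha, heavy naphtha; toluene, MTBE are not used. There the benzene volume and energy constraints are tight.
So straight-run naphtha = 1.36053 barrels, heavy naphtha = 1.66841 barrels.
Hence cost = 44.61·1.36053 + 60.76·1.66841 = $162.0658.

$162.07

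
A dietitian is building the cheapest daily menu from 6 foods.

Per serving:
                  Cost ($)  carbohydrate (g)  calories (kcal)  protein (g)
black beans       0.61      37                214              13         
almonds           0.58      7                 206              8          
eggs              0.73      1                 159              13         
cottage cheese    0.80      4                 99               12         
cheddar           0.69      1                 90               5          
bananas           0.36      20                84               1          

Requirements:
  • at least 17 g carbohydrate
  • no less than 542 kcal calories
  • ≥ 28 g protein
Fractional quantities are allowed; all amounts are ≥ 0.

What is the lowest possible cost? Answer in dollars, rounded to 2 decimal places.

Let x1 = servings of black beans, x2 = servings of almonds, x3 = servings of eggs, x4 = servings of cottage cheese, x5 = servings of cheddar, x6 = servings of bananas.
Minimize 0.61x1 + 0.58x2 + 0.73x3 + 0.8x4 + 0.69x5 + 0.36x6 subject to:
  37x1 + 7x2 + 1x3 + 4x4 + 1x5 + 20x6 ≥ 17   (carbohydrate)
  214x1 + 206x2 + 159x3 + 99x4 + 90x5 + 84x6 ≥ 542   (calories)
  13x1 + 8x2 + 13x3 + 12x4 + 5x5 + 1x6 ≥ 28   (protein)
  x1, x2, x3, x4, x5, x6 ≥ 0.
The optimal basis is {black beans, almonds}; eggs, cottage cheese, cheddar, bananas drop out. The calories and protein requirements are met with equality.
Optimal quantities: black beans = 1.482 servings, almonds = 1.091 servings.
Objective = 0.61·1.482 + 0.58·1.091 = 1.5368.

$1.54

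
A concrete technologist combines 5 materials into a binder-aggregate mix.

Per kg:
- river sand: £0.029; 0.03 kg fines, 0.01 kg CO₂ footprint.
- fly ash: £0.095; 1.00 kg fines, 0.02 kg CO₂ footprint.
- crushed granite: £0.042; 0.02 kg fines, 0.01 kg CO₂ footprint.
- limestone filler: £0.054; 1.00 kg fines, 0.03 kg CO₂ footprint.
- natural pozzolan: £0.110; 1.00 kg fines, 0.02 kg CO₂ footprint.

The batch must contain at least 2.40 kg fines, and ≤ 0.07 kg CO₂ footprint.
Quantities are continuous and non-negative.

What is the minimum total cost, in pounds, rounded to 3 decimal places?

Let x1 = kg of river sand, x2 = kg of fly ash, x3 = kg of crushed granite, x4 = kg of limestone filler, x5 = kg of natural pozzolan.
Minimize 0.029x1 + 0.095x2 + 0.042x3 + 0.054x4 + 0.11x5 subject to:
  0.03x1 + 1x2 + 0.02x3 + 1x4 + 1x5 ≥ 2.4   (fines)
  0.01x1 + 0.02x2 + 0.01x3 + 0.03x4 + 0.02x5 ≤ 0.07   (CO₂ footprint)
  x1, x2, x3, x4, x5 ≥ 0.
The optimal basis is {fly ash, limestone filler}; river sand, crushed granite, natural pozzolan drop out. Binding constraints: fines and CO₂ footprint.
Solving gives x2 = 0.2, x4 = 2.2.
Hence cost = 0.095·0.2 + 0.054·2.2 = £0.13780.

£0.138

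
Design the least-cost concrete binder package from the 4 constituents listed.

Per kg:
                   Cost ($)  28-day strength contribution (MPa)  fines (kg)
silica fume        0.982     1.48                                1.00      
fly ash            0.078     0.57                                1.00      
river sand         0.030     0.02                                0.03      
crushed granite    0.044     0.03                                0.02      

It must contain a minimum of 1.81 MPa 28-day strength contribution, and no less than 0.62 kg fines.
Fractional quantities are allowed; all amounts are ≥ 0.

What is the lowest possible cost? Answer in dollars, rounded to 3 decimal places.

$0.248

Let x1 = kg of silica fume, x2 = kg of fly ash, x3 = kg of river sand, x4 = kg of crushed granite.
Minimize 0.982x1 + 0.078x2 + 0.03x3 + 0.044x4 s.t.:
  1.48x1 + 0.57x2 + 0.02x3 + 0.03x4 ≥ 1.81   (28-day strength contribution)
  1x1 + 1x2 + 0.03x3 + 0.02x4 ≥ 0.62   (fines)
  x1, x2, x3, x4 ≥ 0.
The optimal basis is {fly ash}; silica fume, river sand, crushed granite drop out. Binding constraint: 28-day strength contribution.
Solving gives x2 = 3.175.
Cost = 0.078·3.175 = 0.24765.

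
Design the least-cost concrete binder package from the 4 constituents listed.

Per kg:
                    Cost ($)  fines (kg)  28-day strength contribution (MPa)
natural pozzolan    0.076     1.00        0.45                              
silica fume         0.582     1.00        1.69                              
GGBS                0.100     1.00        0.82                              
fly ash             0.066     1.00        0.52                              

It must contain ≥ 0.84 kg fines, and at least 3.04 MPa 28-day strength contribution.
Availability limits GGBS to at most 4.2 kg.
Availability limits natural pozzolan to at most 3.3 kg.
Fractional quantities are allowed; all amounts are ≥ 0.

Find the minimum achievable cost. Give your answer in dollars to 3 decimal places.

Let x1 = kg of natural pozzolan, x2 = kg of silica fume, x3 = kg of GGBS, x4 = kg of fly ash.
Minimise 0.076x1 + 0.582x2 + 0.1x3 + 0.066x4 with:
  1x1 + 1x2 + 1x3 + 1x4 ≥ 0.84   (fines)
  0.45x1 + 1.69x2 + 0.82x3 + 0.52x4 ≥ 3.04   (28-day strength contribution)
  x3 ≤ 4.2
  x1 ≤ 3.3
  x1, x2, x3, x4 ≥ 0.
The optimal basis is {GGBS}; natural pozzolan, silica fume, fly ash drop out. Binding constraint: 28-day strength contribution.
Optimal quantities: GGBS = 3.707 kg.
Objective = 0.1·3.707 = 0.37070.

$0.371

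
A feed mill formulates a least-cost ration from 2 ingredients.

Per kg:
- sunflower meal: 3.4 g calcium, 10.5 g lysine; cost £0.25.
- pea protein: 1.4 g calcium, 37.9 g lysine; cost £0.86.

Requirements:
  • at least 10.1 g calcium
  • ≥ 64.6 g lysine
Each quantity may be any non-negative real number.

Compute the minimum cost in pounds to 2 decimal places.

£1.50

Set it up as a linear program. Let x1 = kg of sunflower meal, x2 = kg of pea protein.
Minimize 0.25x1 + 0.86x2 s.t.:
  3.4x1 + 1.4x2 ≥ 10.1   (calcium)
  10.5x1 + 37.9x2 ≥ 64.6   (lysine)
  x1, x2 ≥ 0.
Both inputs are positive at the optimum. There the calcium and lysine constraints are tight.
So sunflower meal = 2.561 kg, pea protein = 0.995 kg.
Total cost: 0.25·2.561 + 0.86·0.995 = 1.4960.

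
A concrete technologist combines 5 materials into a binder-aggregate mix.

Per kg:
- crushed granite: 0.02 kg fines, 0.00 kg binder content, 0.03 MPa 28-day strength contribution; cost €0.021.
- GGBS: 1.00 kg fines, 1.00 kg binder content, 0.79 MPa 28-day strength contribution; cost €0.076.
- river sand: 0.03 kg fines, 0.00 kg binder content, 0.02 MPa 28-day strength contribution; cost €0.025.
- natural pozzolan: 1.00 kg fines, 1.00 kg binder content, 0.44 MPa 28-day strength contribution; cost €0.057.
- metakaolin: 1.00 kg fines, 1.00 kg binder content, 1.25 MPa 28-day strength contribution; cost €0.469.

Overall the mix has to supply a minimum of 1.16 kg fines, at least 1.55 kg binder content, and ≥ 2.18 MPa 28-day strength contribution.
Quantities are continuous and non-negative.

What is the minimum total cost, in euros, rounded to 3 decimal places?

Treat it as an LP. Let x1 = kg of crushed granite, x2 = kg of GGBS, x3 = kg of river sand, x4 = kg of natural pozzolan, x5 = kg of metakaolin.
Minimise 0.021x1 + 0.076x2 + 0.025x3 + 0.057x4 + 0.469x5 s.t.:
  0.02x1 + 1x2 + 0.03x3 + 1x4 + 1x5 ≥ 1.16   (fines)
  1x2 + 1x4 + 1x5 ≥ 1.55   (binder content)
  0.03x1 + 0.79x2 + 0.02x3 + 0.44x4 + 1.25x5 ≥ 2.18   (28-day strength contribution)
  x1, x2, x3, x4, x5 ≥ 0.
The cheapest feasible vertex uses only GGBS; crushed granite, river sand, natural pozzolan, metakaolin are not used. Binding constraint: 28-day strength contribution.
So GGBS = 2.759 kg.
Cost = 0.076·2.759 = 0.20968.

€0.210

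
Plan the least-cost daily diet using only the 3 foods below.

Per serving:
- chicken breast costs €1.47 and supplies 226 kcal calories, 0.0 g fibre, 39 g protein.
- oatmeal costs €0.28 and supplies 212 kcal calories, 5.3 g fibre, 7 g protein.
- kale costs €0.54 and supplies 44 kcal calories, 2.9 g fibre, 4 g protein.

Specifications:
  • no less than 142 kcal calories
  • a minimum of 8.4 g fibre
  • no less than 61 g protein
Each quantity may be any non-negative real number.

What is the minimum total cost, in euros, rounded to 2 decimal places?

Let x1 = servings of chicken breast, x2 = servings of oatmeal, x3 = servings of kale.
min 1.47x1 + 0.28x2 + 0.54x3 subject to:
  226x1 + 212x2 + 44x3 ≥ 142   (calories)
  5.3x2 + 2.9x3 ≥ 8.4   (fibre)
  39x1 + 7x2 + 4x3 ≥ 61   (protein)
  x1, x2, x3 ≥ 0.
The cheapest feasible vertex uses only chicken breast, oatmeal; kale is not used. Binding constraints: fibre and protein.
So chicken breast = 1.2796 servings, oatmeal = 1.5849 servings.
Hence cost = 1.47·1.2796 + 0.28·1.5849 = €2.3248.

€2.32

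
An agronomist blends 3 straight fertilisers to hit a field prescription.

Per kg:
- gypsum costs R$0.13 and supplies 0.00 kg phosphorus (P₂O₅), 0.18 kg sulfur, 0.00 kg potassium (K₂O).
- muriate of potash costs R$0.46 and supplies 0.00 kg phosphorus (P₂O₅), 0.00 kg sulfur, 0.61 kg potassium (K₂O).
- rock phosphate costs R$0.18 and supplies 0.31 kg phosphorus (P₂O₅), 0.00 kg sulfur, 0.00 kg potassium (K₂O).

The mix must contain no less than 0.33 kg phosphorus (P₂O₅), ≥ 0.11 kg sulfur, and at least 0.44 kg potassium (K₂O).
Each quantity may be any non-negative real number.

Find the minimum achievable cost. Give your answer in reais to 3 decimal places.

Set it up as a linear program. Let x1 = kg of gypsum, x2 = kg of muriate of potash, x3 = kg of rock phosphate.
Minimise 0.13x1 + 0.46x2 + 0.18x3 s.t.:
  0.31x3 ≥ 0.33   (phosphorus (P₂O₅))
  0.18x1 ≥ 0.11   (sulfur)
  0.61x2 ≥ 0.44   (potassium (K₂O))
  x1, x2, x3 ≥ 0.
All 3 inputs are positive at the optimum. The phosphorus (P₂O₅), sulfur, potassium (K₂O) requirements are met with equality.
So gypsum = 0.6111 kg, muriate of potash = 0.7213 kg, rock phosphate = 1.065 kg.
Hence cost = 0.13·0.6111 + 0.46·0.7213 + 0.18·1.065 = R$0.60294.

R$0.603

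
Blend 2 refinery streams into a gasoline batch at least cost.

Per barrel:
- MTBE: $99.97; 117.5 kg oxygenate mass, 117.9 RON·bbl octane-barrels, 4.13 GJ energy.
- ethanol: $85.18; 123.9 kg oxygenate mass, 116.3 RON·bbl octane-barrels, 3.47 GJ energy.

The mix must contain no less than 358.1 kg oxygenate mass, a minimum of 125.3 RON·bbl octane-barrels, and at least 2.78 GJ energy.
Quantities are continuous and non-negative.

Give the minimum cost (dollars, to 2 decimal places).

$246.19

Let x1 = barrels of MTBE, x2 = barrels of ethanol.
min 99.97x1 + 85.18x2 with:
  117.5x1 + 123.9x2 ≥ 358.1   (oxygenate mass)
  117.9x1 + 116.3x2 ≥ 125.3   (octane-barrels)
  4.13x1 + 3.47x2 ≥ 2.78   (energy)
  x1, x2 ≥ 0.
At the optimum only ethanol is positive (MTBE = 0). There the oxygenate mass constraint is tight.
So ethanol = 2.8902 barrels.
Objective = 85.18·2.8902 = 246.1872.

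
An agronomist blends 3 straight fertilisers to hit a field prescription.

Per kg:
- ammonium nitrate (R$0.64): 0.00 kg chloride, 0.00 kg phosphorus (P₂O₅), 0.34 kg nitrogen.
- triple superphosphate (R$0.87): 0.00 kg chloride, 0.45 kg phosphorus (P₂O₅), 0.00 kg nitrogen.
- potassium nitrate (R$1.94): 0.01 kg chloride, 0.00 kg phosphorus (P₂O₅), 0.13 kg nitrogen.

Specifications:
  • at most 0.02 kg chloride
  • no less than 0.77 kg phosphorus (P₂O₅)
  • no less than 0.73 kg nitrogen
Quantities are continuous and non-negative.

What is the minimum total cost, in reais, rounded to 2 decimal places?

R$2.86

Set it up as a linear program. Let x1 = kg of ammonium nitrate, x2 = kg of triple superphosphate, x3 = kg of potassium nitrate.
Minimize 0.64x1 + 0.87x2 + 1.94x3 subject to:
  0.01x3 ≤ 0.02   (chloride)
  0.45x2 ≥ 0.77   (phosphorus (P₂O₅))
  0.34x1 + 0.13x3 ≥ 0.73   (nitrogen)
  x1, x2, x3 ≥ 0.
The cheapest feasible vertex uses only ammonium nitrate, triple superphosphate; potassium nitrate is not used. Binding constraints: phosphorus (P₂O₅) and nitrogen.
That vertex is x1 = 2.147, x2 = 1.711.
Total cost: 0.64·2.147 + 0.87·1.711 = 2.8627.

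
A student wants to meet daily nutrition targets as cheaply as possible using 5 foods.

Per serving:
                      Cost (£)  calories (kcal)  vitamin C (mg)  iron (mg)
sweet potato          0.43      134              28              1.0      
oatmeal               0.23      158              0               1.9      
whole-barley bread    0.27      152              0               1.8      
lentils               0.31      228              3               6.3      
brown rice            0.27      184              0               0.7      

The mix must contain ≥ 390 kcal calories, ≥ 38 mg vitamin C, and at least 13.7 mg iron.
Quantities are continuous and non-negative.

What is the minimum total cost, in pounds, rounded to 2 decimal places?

This is a linear program. Let x1 = servings of sweet potato, x2 = servings of oatmeal, x3 = servings of whole-barley bread, x4 = servings of lentils, x5 = servings of brown rice.
min 0.43x1 + 0.23x2 + 0.27x3 + 0.31x4 + 0.27x5 s.t.:
  134x1 + 158x2 + 152x3 + 228x4 + 184x5 ≥ 390   (calories)
  28x1 + 3x4 ≥ 38   (vitamin C)
  1x1 + 1.9x2 + 1.8x3 + 6.3x4 + 0.7x5 ≥ 13.7   (iron)
  x1, x2, x3, x4, x5 ≥ 0.
The minimum-cost mix takes nothing from oatmeal, whole-barley bread, brown rice — only sweet potato, lentils. Binding constraints: vitamin C and iron.
Solving gives x1 = 1.144, x4 = 1.993.
Cost = 0.43·1.144 + 0.31·1.993 = 1.1098.

£1.11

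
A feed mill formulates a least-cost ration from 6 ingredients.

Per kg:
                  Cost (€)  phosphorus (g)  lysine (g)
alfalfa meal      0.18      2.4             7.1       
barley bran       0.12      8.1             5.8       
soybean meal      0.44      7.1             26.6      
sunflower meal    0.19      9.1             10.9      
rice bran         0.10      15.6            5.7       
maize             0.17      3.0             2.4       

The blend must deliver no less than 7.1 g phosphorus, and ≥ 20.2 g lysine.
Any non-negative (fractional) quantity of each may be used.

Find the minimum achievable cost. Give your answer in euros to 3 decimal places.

€0.335

This is a linear program. Let x1 = kg of alfalfa meal, x2 = kg of barley bran, x3 = kg of soybean meal, x4 = kg of sunflower meal, x5 = kg of rice bran, x6 = kg of maize.
min 0.18x1 + 0.12x2 + 0.44x3 + 0.19x4 + 0.1x5 + 0.17x6 s.t.:
  2.4x1 + 8.1x2 + 7.1x3 + 9.1x4 + 15.6x5 + 3x6 ≥ 7.1   (phosphorus)
  7.1x1 + 5.8x2 + 26.6x3 + 10.9x4 + 5.7x5 + 2.4x6 ≥ 20.2   (lysine)
  x1, x2, x3, x4, x5, x6 ≥ 0.
The optimal basis is {soybean meal, rice bran}; alfalfa meal, barley bran, sunflower meal, maize drop out. Binding constraints: phosphorus and lysine.
That vertex is x3 = 0.7334, x5 = 0.1213.
Total cost: 0.44·0.7334 + 0.1·0.1213 = 0.33483.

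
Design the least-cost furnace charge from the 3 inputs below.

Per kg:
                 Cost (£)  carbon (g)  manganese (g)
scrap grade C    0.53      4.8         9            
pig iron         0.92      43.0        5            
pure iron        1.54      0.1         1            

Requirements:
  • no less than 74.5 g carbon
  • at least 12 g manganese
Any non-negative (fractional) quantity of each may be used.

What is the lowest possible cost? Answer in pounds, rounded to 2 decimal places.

This is a linear program. Let x1 = kg of scrap grade C, x2 = kg of pig iron, x3 = kg of pure iron.
min 0.53x1 + 0.92x2 + 1.54x3 s.t.:
  4.8x1 + 43x2 + 0.1x3 ≥ 74.5   (carbon)
  9x1 + 5x2 + 1x3 ≥ 12   (manganese)
  x1, x2, x3 ≥ 0.
The cheapest feasible vertex uses only scrap grade C, pig iron; pure iron is not used. Binding constraints: carbon and manganese.
So scrap grade C = 0.3953 kg, pig iron = 1.688 kg.
Objective = 0.53·0.3953 + 0.92·1.688 = 1.7625.

£1.76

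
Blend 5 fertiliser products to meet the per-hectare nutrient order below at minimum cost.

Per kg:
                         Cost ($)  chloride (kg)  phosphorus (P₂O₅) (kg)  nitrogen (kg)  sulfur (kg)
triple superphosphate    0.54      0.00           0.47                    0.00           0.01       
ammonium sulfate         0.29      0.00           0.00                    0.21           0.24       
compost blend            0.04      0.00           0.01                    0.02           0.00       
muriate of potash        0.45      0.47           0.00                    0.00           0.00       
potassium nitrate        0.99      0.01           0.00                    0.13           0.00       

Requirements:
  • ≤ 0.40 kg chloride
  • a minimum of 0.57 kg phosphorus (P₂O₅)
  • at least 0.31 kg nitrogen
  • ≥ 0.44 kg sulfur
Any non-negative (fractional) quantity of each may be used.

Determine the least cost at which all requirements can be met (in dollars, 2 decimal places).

Let x1 = kg of triple superphosphate, x2 = kg of ammonium sulfate, x3 = kg of compost blend, x4 = kg of muriate of potash, x5 = kg of potassium nitrate.
Minimise 0.54x1 + 0.29x2 + 0.04x3 + 0.45x4 + 0.99x5 subject to:
  0.47x4 + 0.01x5 ≤ 0.4   (chloride)
  0.47x1 + 0.01x3 ≥ 0.57   (phosphorus (P₂O₅))
  0.21x2 + 0.02x3 + 0.13x5 ≥ 0.31   (nitrogen)
  0.01x1 + 0.24x2 ≥ 0.44   (sulfur)
  x1, x2, x3, x4, x5 ≥ 0.
At the optimum only triple superphosphate, ammonium sulfate are positive (compost blend, muriate of potash, potassium nitrate = 0). There the phosphorus (P₂O₅) and sulfur constraints are tight.
Optimal quantities: triple superphosphate = 1.213 kg, ammonium sulfate = 1.783 kg.
Objective = 0.54·1.213 + 0.29·1.783 = 1.1721.

$1.17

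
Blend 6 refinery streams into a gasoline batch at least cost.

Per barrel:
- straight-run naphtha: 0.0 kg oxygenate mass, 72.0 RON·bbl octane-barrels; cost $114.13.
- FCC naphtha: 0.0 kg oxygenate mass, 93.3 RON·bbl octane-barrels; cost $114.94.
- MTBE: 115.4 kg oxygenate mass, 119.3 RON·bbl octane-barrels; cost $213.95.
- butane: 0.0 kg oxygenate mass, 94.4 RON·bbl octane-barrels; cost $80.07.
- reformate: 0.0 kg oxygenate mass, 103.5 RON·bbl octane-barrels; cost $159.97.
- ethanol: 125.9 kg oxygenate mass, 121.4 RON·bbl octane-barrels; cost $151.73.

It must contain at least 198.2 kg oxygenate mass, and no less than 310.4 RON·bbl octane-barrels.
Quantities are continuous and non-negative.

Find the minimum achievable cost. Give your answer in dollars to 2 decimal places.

$340.04

Let x1 = barrels of straight-run naphtha, x2 = barrels of FCC naphtha, x3 = barrels of MTBE, x4 = barrels of butane, x5 = barrels of reformate, x6 = barrels of ethanol.
Minimize 114.13x1 + 114.94x2 + 213.95x3 + 80.07x4 + 159.97x5 + 151.73x6 s.t.:
  115.4x3 + 125.9x6 ≥ 198.2   (oxygenate mass)
  72x1 + 93.3x2 + 119.3x3 + 94.4x4 + 103.5x5 + 121.4x6 ≥ 310.4   (octane-barrels)
  x1, x2, x3, x4, x5, x6 ≥ 0.
The minimum-cost mix takes nothing from straight-run naphtha, FCC naphtha, MTBE, reformate — only butane, ethanol. Binding constraints: oxygenate mass and octane-barrels.
So butane = 1.2636 barrels, ethanol = 1.5743 barrels.
Objective = 80.07·1.2636 + 151.73·1.5743 = 340.04499.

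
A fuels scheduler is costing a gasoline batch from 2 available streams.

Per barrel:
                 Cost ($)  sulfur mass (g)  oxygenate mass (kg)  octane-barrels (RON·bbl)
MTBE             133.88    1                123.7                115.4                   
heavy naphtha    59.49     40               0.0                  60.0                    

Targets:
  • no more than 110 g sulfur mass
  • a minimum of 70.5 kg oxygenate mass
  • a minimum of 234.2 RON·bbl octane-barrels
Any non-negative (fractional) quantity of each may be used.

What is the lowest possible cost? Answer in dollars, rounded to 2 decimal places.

$244.03

Let x1 = barrels of MTBE, x2 = barrels of heavy naphtha.
min 133.88x1 + 59.49x2 s.t.:
  1x1 + 40x2 ≤ 110   (sulfur mass)
  123.7x1 ≥ 70.5   (oxygenate mass)
  115.4x1 + 60x2 ≥ 234.2   (octane-barrels)
  x1, x2 ≥ 0.
Both inputs are positive at the optimum. Binding constraints: sulfur mass and octane-barrels.
So MTBE = 0.60755 barrels, heavy naphtha = 2.7348 barrels.
Hence cost = 133.88·0.60755 + 59.49·2.7348 = $244.0320.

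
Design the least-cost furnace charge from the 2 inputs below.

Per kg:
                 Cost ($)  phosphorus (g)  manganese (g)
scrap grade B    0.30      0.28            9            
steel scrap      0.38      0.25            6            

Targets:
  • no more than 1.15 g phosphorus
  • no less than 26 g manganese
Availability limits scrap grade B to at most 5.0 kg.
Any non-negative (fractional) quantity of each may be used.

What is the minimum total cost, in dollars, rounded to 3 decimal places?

$0.867

Treat it as an LP. Let x1 = kg of scrap grade B, x2 = kg of steel scrap.
Minimise 0.3x1 + 0.38x2 s.t.:
  0.28x1 + 0.25x2 ≤ 1.15   (phosphorus)
  9x1 + 6x2 ≥ 26   (manganese)
  x1 ≤ 5
  x1, x2 ≥ 0.
The minimum-cost mix takes nothing from steel scrap — only scrap grade B. The manganese requirement is met with equality.
Optimal quantities: scrap grade B = 2.889 kg.
Hence cost = 0.3·2.889 = $0.86670.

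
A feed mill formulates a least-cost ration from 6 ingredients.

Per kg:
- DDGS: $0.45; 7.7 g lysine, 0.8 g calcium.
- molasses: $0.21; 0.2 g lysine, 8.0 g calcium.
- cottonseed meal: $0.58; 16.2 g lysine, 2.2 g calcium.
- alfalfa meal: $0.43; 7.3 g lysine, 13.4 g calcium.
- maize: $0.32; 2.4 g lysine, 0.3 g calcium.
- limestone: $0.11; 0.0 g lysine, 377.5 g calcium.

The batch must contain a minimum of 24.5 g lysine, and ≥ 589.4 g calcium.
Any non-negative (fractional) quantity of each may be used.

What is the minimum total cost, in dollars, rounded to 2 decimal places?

$1.05

Treat it as an LP. Let x1 = kg of DDGS, x2 = kg of molasses, x3 = kg of cottonseed meal, x4 = kg of alfalfa meal, x5 = kg of maize, x6 = kg of limestone.
Minimise 0.45x1 + 0.21x2 + 0.58x3 + 0.43x4 + 0.32x5 + 0.11x6 with:
  7.7x1 + 0.2x2 + 16.2x3 + 7.3x4 + 2.4x5 ≥ 24.5   (lysine)
  0.8x1 + 8x2 + 2.2x3 + 13.4x4 + 0.3x5 + 377.5x6 ≥ 589.4   (calcium)
  x1, x2, x3, x4, x5, x6 ≥ 0.
The cheapest feasible vertex uses only cottonseed meal, limestone; DDGS, molasses, alfalfa meal, maize are not used. Binding constraints: lysine and calcium.
So cottonseed meal = 1.512 kg, limestone = 1.553 kg.
Objective = 0.58·1.512 + 0.11·1.553 = 1.0478.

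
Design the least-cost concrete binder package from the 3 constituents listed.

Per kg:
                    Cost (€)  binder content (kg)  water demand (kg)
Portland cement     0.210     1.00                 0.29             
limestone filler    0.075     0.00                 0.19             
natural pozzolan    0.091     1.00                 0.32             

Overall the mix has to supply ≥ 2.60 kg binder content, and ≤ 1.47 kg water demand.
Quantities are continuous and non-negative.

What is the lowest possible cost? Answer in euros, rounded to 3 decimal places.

This is a linear program. Let x1 = kg of Portland cement, x2 = kg of limestone filler, x3 = kg of natural pozzolan.
min 0.21x1 + 0.075x2 + 0.091x3 s.t.:
  1x1 + 1x3 ≥ 2.6   (binder content)
  0.29x1 + 0.19x2 + 0.32x3 ≤ 1.47   (water demand)
  x1, x2, x3 ≥ 0.
At the optimum only natural pozzolan is positive (Portland cement, limestone filler = 0). The binder content requirement is met with equality.
Optimal quantities: natural pozzolan = 2.6 kg.
Cost = 0.091·2.6 = 0.23660.

€0.237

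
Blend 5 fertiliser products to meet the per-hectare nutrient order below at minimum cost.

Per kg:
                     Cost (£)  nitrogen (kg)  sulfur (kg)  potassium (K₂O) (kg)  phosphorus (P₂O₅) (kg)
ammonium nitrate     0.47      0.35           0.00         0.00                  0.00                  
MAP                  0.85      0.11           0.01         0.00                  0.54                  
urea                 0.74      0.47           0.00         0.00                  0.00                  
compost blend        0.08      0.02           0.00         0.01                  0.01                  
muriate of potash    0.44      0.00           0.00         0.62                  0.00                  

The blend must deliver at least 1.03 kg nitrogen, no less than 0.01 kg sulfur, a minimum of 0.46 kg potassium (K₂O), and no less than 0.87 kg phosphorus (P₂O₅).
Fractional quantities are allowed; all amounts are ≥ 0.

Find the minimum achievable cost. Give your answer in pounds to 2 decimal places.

£2.84

Let x1 = kg of ammonium nitrate, x2 = kg of MAP, x3 = kg of urea, x4 = kg of compost blend, x5 = kg of muriate of potash.
Minimise 0.47x1 + 0.85x2 + 0.74x3 + 0.08x4 + 0.44x5 subject to:
  0.35x1 + 0.11x2 + 0.47x3 + 0.02x4 ≥ 1.03   (nitrogen)
  0.01x2 ≥ 0.01   (sulfur)
  0.01x4 + 0.62x5 ≥ 0.46   (potassium (K₂O))
  0.54x2 + 0.01x4 ≥ 0.87   (phosphorus (P₂O₅))
  x1, x2, x3, x4, x5 ≥ 0.
The minimum-cost mix takes nothing from urea, compost blend — only ammonium nitrate, MAP, muriate of potash. The nitrogen, potassium (K₂O), phosphorus (P₂O₅) requirements are met with equality.
Optimal quantities: ammonium nitrate = 2.437 kg, MAP = 1.611 kg, muriate of potash = 0.7419 kg.
Objective = 0.47·2.437 + 0.85·1.611 + 0.44·0.7419 = 2.8412.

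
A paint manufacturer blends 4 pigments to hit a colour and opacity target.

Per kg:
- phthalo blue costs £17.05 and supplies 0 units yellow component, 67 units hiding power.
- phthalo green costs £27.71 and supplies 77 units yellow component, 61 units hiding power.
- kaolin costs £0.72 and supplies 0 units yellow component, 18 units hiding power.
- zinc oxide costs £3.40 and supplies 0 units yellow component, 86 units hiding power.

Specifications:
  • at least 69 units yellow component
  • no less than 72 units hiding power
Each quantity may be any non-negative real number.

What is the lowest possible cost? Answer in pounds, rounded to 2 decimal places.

Treat it as an LP. Let x1 = kg of phthalo blue, x2 = kg of phthalo green, x3 = kg of kaolin, x4 = kg of zinc oxide.
Minimize 17.05x1 + 27.71x2 + 0.72x3 + 3.4x4 s.t.:
  77x2 ≥ 69   (yellow component)
  67x1 + 61x2 + 18x3 + 86x4 ≥ 72   (hiding power)
  x1, x2, x3, x4 ≥ 0.
The optimal basis is {phthalo green, zinc oxide}; phthalo blue, kaolin drop out. There the yellow component and hiding power constraints are tight.
Solving gives x2 = 0.8961, x4 = 0.2016.
Hence cost = 27.71·0.8961 + 3.4·0.2016 = £25.5164.

£25.52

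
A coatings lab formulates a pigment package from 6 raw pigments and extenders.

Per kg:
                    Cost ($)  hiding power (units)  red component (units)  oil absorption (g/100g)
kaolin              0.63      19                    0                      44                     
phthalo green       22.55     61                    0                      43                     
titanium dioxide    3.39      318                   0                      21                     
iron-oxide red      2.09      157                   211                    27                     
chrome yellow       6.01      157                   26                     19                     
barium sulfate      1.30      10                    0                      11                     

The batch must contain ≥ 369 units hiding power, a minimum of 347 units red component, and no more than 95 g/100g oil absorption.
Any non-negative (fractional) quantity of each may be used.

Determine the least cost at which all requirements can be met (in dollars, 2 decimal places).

$4.62

This is a linear program. Let x1 = kg of kaolin, x2 = kg of phthalo green, x3 = kg of titanium dioxide, x4 = kg of iron-oxide red, x5 = kg of chrome yellow, x6 = kg of barium sulfate.
Minimise 0.63x1 + 22.55x2 + 3.39x3 + 2.09x4 + 6.01x5 + 1.3x6 with:
  19x1 + 61x2 + 318x3 + 157x4 + 157x5 + 10x6 ≥ 369   (hiding power)
  211x4 + 26x5 ≥ 347   (red component)
  44x1 + 43x2 + 21x3 + 27x4 + 19x5 + 11x6 ≤ 95   (oil absorption)
  x1, x2, x3, x4, x5, x6 ≥ 0.
The minimum-cost mix takes nothing from kaolin, phthalo green, chrome yellow, barium sulfate — only titanium dioxide, iron-oxide red. Binding constraints: hiding power and red component.
That vertex is x3 = 0.3484, x4 = 1.645.
Hence cost = 3.39·0.3484 + 2.09·1.645 = $4.6191.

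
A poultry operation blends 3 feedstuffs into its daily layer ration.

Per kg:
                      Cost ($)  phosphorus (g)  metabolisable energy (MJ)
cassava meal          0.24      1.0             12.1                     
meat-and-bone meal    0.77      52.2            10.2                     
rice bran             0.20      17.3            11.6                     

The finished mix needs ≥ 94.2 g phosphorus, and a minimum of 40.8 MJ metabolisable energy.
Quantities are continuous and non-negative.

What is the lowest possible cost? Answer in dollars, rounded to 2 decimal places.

Let x1 = kg of cassava meal, x2 = kg of meat-and-bone meal, x3 = kg of rice bran.
Minimize 0.24x1 + 0.77x2 + 0.2x3 subject to:
  1x1 + 52.2x2 + 17.3x3 ≥ 94.2   (phosphorus)
  12.1x1 + 10.2x2 + 11.6x3 ≥ 40.8   (metabolisable energy)
  x1, x2, x3 ≥ 0.
The optimal basis is {rice bran}; cassava meal, meat-and-bone meal drop out. The phosphorus requirement is met with equality.
That vertex is x3 = 5.445.
Objective = 0.2·5.445 = 1.0890.

$1.09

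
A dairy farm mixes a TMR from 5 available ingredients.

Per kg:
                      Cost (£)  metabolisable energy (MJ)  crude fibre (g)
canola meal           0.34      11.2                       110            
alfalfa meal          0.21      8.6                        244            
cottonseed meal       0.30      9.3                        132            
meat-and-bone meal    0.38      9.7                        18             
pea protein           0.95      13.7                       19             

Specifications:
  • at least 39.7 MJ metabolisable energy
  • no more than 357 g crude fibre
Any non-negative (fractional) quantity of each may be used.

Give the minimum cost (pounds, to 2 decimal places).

£1.24

Let x1 = kg of canola meal, x2 = kg of alfalfa meal, x3 = kg of cottonseed meal, x4 = kg of meat-and-bone meal, x5 = kg of pea protein.
Minimize 0.34x1 + 0.21x2 + 0.3x3 + 0.38x4 + 0.95x5 subject to:
  11.2x1 + 8.6x2 + 9.3x3 + 9.7x4 + 13.7x5 ≥ 39.7   (metabolisable energy)
  110x1 + 244x2 + 132x3 + 18x4 + 19x5 ≤ 357   (crude fibre)
  x1, x2, x3, x4, x5 ≥ 0.
At the optimum only canola meal, meat-and-bone meal are positive (alfalfa meal, cottonseed meal, pea protein = 0). The metabolisable energy and crude fibre requirements are met with equality.
That vertex is x1 = 3.176, x4 = 0.4259.
Objective = 0.34·3.176 + 0.38·0.4259 = 1.2417.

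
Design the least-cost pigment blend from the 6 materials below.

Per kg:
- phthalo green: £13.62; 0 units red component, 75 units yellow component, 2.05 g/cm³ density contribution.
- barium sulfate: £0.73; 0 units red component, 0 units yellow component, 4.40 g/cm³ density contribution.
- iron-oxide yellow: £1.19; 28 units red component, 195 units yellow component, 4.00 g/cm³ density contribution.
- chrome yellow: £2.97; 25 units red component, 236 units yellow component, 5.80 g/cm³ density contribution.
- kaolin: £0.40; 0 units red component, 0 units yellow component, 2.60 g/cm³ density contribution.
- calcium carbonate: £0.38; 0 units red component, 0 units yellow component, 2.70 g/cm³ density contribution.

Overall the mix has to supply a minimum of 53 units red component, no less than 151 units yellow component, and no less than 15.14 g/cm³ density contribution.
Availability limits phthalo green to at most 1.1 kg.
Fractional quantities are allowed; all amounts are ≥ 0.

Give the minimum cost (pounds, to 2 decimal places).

£3.32

Set it up as a linear program. Let x1 = kg of phthalo green, x2 = kg of barium sulfate, x3 = kg of iron-oxide yellow, x4 = kg of chrome yellow, x5 = kg of kaolin, x6 = kg of calcium carbonate.
Minimize 13.62x1 + 0.73x2 + 1.19x3 + 2.97x4 + 0.4x5 + 0.38x6 with:
  28x3 + 25x4 ≥ 53   (red component)
  75x1 + 195x3 + 236x4 ≥ 151   (yellow component)
  2.05x1 + 4.4x2 + 4x3 + 5.8x4 + 2.6x5 + 2.7x6 ≥ 15.14   (density contribution)
  x1 ≤ 1.1
  x1, x2, x3, x4, x5, x6 ≥ 0.
The optimal basis is {iron-oxide yellow, calcium carbonate}; phthalo green, barium sulfate, chrome yellow, kaolin drop out. Binding constraints: red component and density contribution.
That vertex is x3 = 1.893, x6 = 2.803.
Total cost: 1.19·1.893 + 0.38·2.803 = 3.3178.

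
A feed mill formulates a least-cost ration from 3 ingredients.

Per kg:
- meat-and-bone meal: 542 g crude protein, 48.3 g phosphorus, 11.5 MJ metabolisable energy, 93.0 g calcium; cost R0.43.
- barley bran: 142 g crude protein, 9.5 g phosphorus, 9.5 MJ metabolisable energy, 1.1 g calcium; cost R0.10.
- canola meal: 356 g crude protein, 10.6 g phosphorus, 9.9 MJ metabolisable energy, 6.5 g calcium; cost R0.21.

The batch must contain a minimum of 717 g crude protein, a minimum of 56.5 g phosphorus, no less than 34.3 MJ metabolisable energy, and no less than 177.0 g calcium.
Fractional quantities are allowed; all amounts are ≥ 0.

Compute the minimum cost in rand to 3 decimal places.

This is a linear program. Let x1 = kg of meat-and-bone meal, x2 = kg of barley bran, x3 = kg of canola meal.
Minimize 0.43x1 + 0.1x2 + 0.21x3 s.t.:
  542x1 + 142x2 + 356x3 ≥ 717   (crude protein)
  48.3x1 + 9.5x2 + 10.6x3 ≥ 56.5   (phosphorus)
  11.5x1 + 9.5x2 + 9.9x3 ≥ 34.3   (metabolisable energy)
  93x1 + 1.1x2 + 6.5x3 ≥ 177   (calcium)
  x1, x2, x3 ≥ 0.
The cheapest feasible vertex uses only meat-and-bone meal, barley bran; canola meal is not used. Binding constraints: metabolisable energy and calcium.
That vertex is x1 = 1.888, x2 = 1.326.
Total cost: 0.43·1.888 + 0.1·1.326 = 0.94444.

R0.944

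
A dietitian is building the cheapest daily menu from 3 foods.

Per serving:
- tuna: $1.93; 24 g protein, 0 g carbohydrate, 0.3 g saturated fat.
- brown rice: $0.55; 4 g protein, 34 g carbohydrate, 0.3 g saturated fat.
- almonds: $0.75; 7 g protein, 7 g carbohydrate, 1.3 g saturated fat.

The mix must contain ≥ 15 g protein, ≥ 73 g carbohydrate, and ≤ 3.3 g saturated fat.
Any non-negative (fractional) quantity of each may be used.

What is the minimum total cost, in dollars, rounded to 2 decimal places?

Set it up as a linear program. Let x1 = servings of tuna, x2 = servings of brown rice, x3 = servings of almonds.
Minimize 1.93x1 + 0.55x2 + 0.75x3 with:
  24x1 + 4x2 + 7x3 ≥ 15   (protein)
  34x2 + 7x3 ≥ 73   (carbohydrate)
  0.3x1 + 0.3x2 + 1.3x3 ≤ 3.3   (saturated fat)
  x1, x2, x3 ≥ 0.
The cheapest feasible vertex uses only tuna, brown rice; almonds is not used. Binding constraints: protein and carbohydrate.
So tuna = 0.2672 servings, brown rice = 2.147 servings.
Cost = 1.93·0.2672 + 0.55·2.147 = 1.6965.

$1.70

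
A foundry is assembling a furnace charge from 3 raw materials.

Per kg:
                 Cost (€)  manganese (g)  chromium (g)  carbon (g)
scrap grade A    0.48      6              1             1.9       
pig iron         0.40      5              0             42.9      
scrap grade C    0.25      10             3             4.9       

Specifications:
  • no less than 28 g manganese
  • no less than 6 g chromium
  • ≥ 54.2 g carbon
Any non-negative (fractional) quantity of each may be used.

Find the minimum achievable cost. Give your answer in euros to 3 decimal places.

Set it up as a linear program. Let x1 = kg of scrap grade A, x2 = kg of pig iron, x3 = kg of scrap grade C.
min 0.48x1 + 0.4x2 + 0.25x3 subject to:
  6x1 + 5x2 + 10x3 ≥ 28   (manganese)
  1x1 + 3x3 ≥ 6   (chromium)
  1.9x1 + 42.9x2 + 4.9x3 ≥ 54.2   (carbon)
  x1, x2, x3 ≥ 0.
At the optimum only pig iron, scrap grade C are positive (scrap grade A = 0). The manganese and carbon requirements are met with equality.
Solving gives x2 = 1.001, x3 = 2.3.
Total cost: 0.4·1.001 + 0.25·2.3 = 0.97540.

€0.975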